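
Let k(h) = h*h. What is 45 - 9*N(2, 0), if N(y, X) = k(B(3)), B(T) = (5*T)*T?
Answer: -18180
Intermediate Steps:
B(T) = 5*T²
k(h) = h²
N(y, X) = 2025 (N(y, X) = (5*3²)² = (5*9)² = 45² = 2025)
45 - 9*N(2, 0) = 45 - 9*2025 = 45 - 18225 = -18180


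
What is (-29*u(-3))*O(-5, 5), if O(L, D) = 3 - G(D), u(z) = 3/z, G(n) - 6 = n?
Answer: -232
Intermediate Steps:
G(n) = 6 + n
O(L, D) = -3 - D (O(L, D) = 3 - (6 + D) = 3 + (-6 - D) = -3 - D)
(-29*u(-3))*O(-5, 5) = (-87/(-3))*(-3 - 1*5) = (-87*(-1)/3)*(-3 - 5) = -29*(-1)*(-8) = 29*(-8) = -232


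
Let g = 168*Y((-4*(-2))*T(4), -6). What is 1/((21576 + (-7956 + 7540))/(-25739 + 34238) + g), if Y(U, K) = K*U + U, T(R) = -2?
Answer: 8499/114247720 ≈ 7.4391e-5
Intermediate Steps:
Y(U, K) = U + K*U
g = 13440 (g = 168*((-4*(-2)*(-2))*(1 - 6)) = 168*((8*(-2))*(-5)) = 168*(-16*(-5)) = 168*80 = 13440)
1/((21576 + (-7956 + 7540))/(-25739 + 34238) + g) = 1/((21576 + (-7956 + 7540))/(-25739 + 34238) + 13440) = 1/((21576 - 416)/8499 + 13440) = 1/(21160*(1/8499) + 13440) = 1/(21160/8499 + 13440) = 1/(114247720/8499) = 8499/114247720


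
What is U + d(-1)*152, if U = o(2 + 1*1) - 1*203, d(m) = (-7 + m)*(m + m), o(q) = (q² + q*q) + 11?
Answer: 2258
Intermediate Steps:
o(q) = 11 + 2*q² (o(q) = (q² + q²) + 11 = 2*q² + 11 = 11 + 2*q²)
d(m) = 2*m*(-7 + m) (d(m) = (-7 + m)*(2*m) = 2*m*(-7 + m))
U = -174 (U = (11 + 2*(2 + 1*1)²) - 1*203 = (11 + 2*(2 + 1)²) - 203 = (11 + 2*3²) - 203 = (11 + 2*9) - 203 = (11 + 18) - 203 = 29 - 203 = -174)
U + d(-1)*152 = -174 + (2*(-1)*(-7 - 1))*152 = -174 + (2*(-1)*(-8))*152 = -174 + 16*152 = -174 + 2432 = 2258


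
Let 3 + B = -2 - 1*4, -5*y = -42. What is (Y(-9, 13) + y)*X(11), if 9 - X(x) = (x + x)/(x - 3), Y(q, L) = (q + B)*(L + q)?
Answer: -795/2 ≈ -397.50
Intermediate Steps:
y = 42/5 (y = -⅕*(-42) = 42/5 ≈ 8.4000)
B = -9 (B = -3 + (-2 - 1*4) = -3 + (-2 - 4) = -3 - 6 = -9)
Y(q, L) = (-9 + q)*(L + q) (Y(q, L) = (q - 9)*(L + q) = (-9 + q)*(L + q))
X(x) = 9 - 2*x/(-3 + x) (X(x) = 9 - (x + x)/(x - 3) = 9 - 2*x/(-3 + x))
(Y(-9, 13) + y)*X(11) = (((-9)² - 9*13 - 9*(-9) + 13*(-9)) + 42/5)*((-27 + 7*11)/(-3 + 11)) = ((81 - 117 + 81 - 117) + 42/5)*((-27 + 77)/8) = (-72 + 42/5)*((⅛)*50) = -318/5*25/4 = -795/2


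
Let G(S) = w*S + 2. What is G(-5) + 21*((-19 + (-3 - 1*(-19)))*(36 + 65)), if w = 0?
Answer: -6361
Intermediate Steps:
G(S) = 2 (G(S) = 0*S + 2 = 0 + 2 = 2)
G(-5) + 21*((-19 + (-3 - 1*(-19)))*(36 + 65)) = 2 + 21*((-19 + (-3 - 1*(-19)))*(36 + 65)) = 2 + 21*((-19 + (-3 + 19))*101) = 2 + 21*((-19 + 16)*101) = 2 + 21*(-3*101) = 2 + 21*(-303) = 2 - 6363 = -6361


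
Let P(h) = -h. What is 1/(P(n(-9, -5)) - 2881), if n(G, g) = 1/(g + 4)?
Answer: -1/2880 ≈ -0.00034722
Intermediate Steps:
n(G, g) = 1/(4 + g)
1/(P(n(-9, -5)) - 2881) = 1/(-1/(4 - 5) - 2881) = 1/(-1/(-1) - 2881) = 1/(-1*(-1) - 2881) = 1/(1 - 2881) = 1/(-2880) = -1/2880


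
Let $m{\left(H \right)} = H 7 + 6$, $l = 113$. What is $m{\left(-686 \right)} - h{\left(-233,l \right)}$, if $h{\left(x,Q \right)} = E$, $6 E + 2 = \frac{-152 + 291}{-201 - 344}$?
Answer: $- \frac{15681691}{3270} \approx -4795.6$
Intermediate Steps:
$E = - \frac{1229}{3270}$ ($E = - \frac{1}{3} + \frac{\left(-152 + 291\right) \frac{1}{-201 - 344}}{6} = - \frac{1}{3} + \frac{139 \frac{1}{-545}}{6} = - \frac{1}{3} + \frac{139 \left(- \frac{1}{545}\right)}{6} = - \frac{1}{3} + \frac{1}{6} \left(- \frac{139}{545}\right) = - \frac{1}{3} - \frac{139}{3270} = - \frac{1229}{3270} \approx -0.37584$)
$h{\left(x,Q \right)} = - \frac{1229}{3270}$
$m{\left(H \right)} = 6 + 7 H$ ($m{\left(H \right)} = 7 H + 6 = 6 + 7 H$)
$m{\left(-686 \right)} - h{\left(-233,l \right)} = \left(6 + 7 \left(-686\right)\right) - - \frac{1229}{3270} = \left(6 - 4802\right) + \frac{1229}{3270} = -4796 + \frac{1229}{3270} = - \frac{15681691}{3270}$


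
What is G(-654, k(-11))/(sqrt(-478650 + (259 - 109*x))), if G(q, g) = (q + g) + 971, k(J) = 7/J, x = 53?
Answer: -870*I*sqrt(121042)/665731 ≈ -0.45466*I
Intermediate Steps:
G(q, g) = 971 + g + q (G(q, g) = (g + q) + 971 = 971 + g + q)
G(-654, k(-11))/(sqrt(-478650 + (259 - 109*x))) = (971 + 7/(-11) - 654)/(sqrt(-478650 + (259 - 109*53))) = (971 + 7*(-1/11) - 654)/(sqrt(-478650 + (259 - 5777))) = (971 - 7/11 - 654)/(sqrt(-478650 - 5518)) = 3480/(11*(sqrt(-484168))) = 3480/(11*((2*I*sqrt(121042)))) = 3480*(-I*sqrt(121042)/242084)/11 = -870*I*sqrt(121042)/665731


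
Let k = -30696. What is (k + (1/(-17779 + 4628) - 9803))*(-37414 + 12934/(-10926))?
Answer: 108863467095400150/71843913 ≈ 1.5153e+9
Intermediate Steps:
(k + (1/(-17779 + 4628) - 9803))*(-37414 + 12934/(-10926)) = (-30696 + (1/(-17779 + 4628) - 9803))*(-37414 + 12934/(-10926)) = (-30696 + (1/(-13151) - 9803))*(-37414 + 12934*(-1/10926)) = (-30696 + (-1/13151 - 9803))*(-37414 - 6467/5463) = (-30696 - 128919254/13151)*(-204399149/5463) = -532602350/13151*(-204399149/5463) = 108863467095400150/71843913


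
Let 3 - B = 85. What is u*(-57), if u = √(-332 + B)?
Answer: -171*I*√46 ≈ -1159.8*I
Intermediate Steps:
B = -82 (B = 3 - 1*85 = 3 - 85 = -82)
u = 3*I*√46 (u = √(-332 - 82) = √(-414) = 3*I*√46 ≈ 20.347*I)
u*(-57) = (3*I*√46)*(-57) = -171*I*√46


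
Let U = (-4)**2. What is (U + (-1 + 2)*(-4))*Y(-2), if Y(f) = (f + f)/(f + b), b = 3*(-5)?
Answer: 48/17 ≈ 2.8235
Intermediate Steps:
b = -15
U = 16
Y(f) = 2*f/(-15 + f) (Y(f) = (f + f)/(f - 15) = (2*f)/(-15 + f) = 2*f/(-15 + f))
(U + (-1 + 2)*(-4))*Y(-2) = (16 + (-1 + 2)*(-4))*(2*(-2)/(-15 - 2)) = (16 + 1*(-4))*(2*(-2)/(-17)) = (16 - 4)*(2*(-2)*(-1/17)) = 12*(4/17) = 48/17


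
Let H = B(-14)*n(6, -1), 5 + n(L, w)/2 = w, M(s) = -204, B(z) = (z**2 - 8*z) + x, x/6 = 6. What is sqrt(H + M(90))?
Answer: 38*I*sqrt(3) ≈ 65.818*I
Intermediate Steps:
x = 36 (x = 6*6 = 36)
B(z) = 36 + z**2 - 8*z (B(z) = (z**2 - 8*z) + 36 = 36 + z**2 - 8*z)
n(L, w) = -10 + 2*w
H = -4128 (H = (36 + (-14)**2 - 8*(-14))*(-10 + 2*(-1)) = (36 + 196 + 112)*(-10 - 2) = 344*(-12) = -4128)
sqrt(H + M(90)) = sqrt(-4128 - 204) = sqrt(-4332) = 38*I*sqrt(3)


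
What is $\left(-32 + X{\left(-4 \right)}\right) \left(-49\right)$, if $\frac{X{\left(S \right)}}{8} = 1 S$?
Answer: $3136$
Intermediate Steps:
$X{\left(S \right)} = 8 S$ ($X{\left(S \right)} = 8 \cdot 1 S = 8 S$)
$\left(-32 + X{\left(-4 \right)}\right) \left(-49\right) = \left(-32 + 8 \left(-4\right)\right) \left(-49\right) = \left(-32 - 32\right) \left(-49\right) = \left(-64\right) \left(-49\right) = 3136$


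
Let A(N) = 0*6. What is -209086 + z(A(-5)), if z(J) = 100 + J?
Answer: -208986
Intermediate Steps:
A(N) = 0
-209086 + z(A(-5)) = -209086 + (100 + 0) = -209086 + 100 = -208986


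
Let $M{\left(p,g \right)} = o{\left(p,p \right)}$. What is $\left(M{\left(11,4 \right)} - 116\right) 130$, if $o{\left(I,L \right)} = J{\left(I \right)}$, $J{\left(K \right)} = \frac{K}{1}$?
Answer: $-13650$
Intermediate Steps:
$J{\left(K \right)} = K$ ($J{\left(K \right)} = K 1 = K$)
$o{\left(I,L \right)} = I$
$M{\left(p,g \right)} = p$
$\left(M{\left(11,4 \right)} - 116\right) 130 = \left(11 - 116\right) 130 = \left(-105\right) 130 = -13650$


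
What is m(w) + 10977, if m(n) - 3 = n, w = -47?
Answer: 10933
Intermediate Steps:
m(n) = 3 + n
m(w) + 10977 = (3 - 47) + 10977 = -44 + 10977 = 10933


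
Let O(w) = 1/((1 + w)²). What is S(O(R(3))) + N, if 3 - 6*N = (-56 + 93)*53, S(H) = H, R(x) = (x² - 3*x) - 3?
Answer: -3913/12 ≈ -326.08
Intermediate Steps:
R(x) = -3 + x² - 3*x
O(w) = (1 + w)⁻²
N = -979/3 (N = ½ - (-56 + 93)*53/6 = ½ - 37*53/6 = ½ - ⅙*1961 = ½ - 1961/6 = -979/3 ≈ -326.33)
S(O(R(3))) + N = (1 + (-3 + 3² - 3*3))⁻² - 979/3 = (1 + (-3 + 9 - 9))⁻² - 979/3 = (1 - 3)⁻² - 979/3 = (-2)⁻² - 979/3 = ¼ - 979/3 = -3913/12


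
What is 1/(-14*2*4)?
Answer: -1/112 ≈ -0.0089286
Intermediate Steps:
1/(-14*2*4) = 1/(-28*4) = 1/(-112) = -1/112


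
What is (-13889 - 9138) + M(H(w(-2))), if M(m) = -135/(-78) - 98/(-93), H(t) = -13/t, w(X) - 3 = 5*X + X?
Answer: -55672553/2418 ≈ -23024.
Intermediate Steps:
w(X) = 3 + 6*X (w(X) = 3 + (5*X + X) = 3 + 6*X)
M(m) = 6733/2418 (M(m) = -135*(-1/78) - 98*(-1/93) = 45/26 + 98/93 = 6733/2418)
(-13889 - 9138) + M(H(w(-2))) = (-13889 - 9138) + 6733/2418 = -23027 + 6733/2418 = -55672553/2418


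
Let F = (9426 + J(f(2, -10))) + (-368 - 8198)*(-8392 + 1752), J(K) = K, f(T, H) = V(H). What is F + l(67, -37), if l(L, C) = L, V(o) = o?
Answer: 56887723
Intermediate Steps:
f(T, H) = H
F = 56887656 (F = (9426 - 10) + (-368 - 8198)*(-8392 + 1752) = 9416 - 8566*(-6640) = 9416 + 56878240 = 56887656)
F + l(67, -37) = 56887656 + 67 = 56887723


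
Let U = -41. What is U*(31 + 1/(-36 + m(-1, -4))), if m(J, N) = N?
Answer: -50799/40 ≈ -1270.0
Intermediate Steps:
U*(31 + 1/(-36 + m(-1, -4))) = -41*(31 + 1/(-36 - 4)) = -41*(31 + 1/(-40)) = -41*(31 - 1/40) = -41*1239/40 = -50799/40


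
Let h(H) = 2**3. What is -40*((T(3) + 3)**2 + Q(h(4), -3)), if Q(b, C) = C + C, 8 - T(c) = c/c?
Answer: -3760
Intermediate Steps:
T(c) = 7 (T(c) = 8 - c/c = 8 - 1*1 = 8 - 1 = 7)
h(H) = 8
Q(b, C) = 2*C
-40*((T(3) + 3)**2 + Q(h(4), -3)) = -40*((7 + 3)**2 + 2*(-3)) = -40*(10**2 - 6) = -40*(100 - 6) = -40*94 = -3760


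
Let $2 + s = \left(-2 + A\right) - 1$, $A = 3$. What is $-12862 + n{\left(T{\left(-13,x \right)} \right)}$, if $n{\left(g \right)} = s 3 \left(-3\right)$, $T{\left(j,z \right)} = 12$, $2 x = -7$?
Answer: $-12844$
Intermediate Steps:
$s = -2$ ($s = -2 + \left(\left(-2 + 3\right) - 1\right) = -2 + \left(1 - 1\right) = -2 + 0 = -2$)
$x = - \frac{7}{2}$ ($x = \frac{1}{2} \left(-7\right) = - \frac{7}{2} \approx -3.5$)
$n{\left(g \right)} = 18$ ($n{\left(g \right)} = \left(-2\right) 3 \left(-3\right) = \left(-6\right) \left(-3\right) = 18$)
$-12862 + n{\left(T{\left(-13,x \right)} \right)} = -12862 + 18 = -12844$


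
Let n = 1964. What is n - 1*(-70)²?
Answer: -2936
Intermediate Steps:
n - 1*(-70)² = 1964 - 1*(-70)² = 1964 - 1*4900 = 1964 - 4900 = -2936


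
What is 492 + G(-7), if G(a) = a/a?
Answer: 493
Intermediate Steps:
G(a) = 1
492 + G(-7) = 492 + 1 = 493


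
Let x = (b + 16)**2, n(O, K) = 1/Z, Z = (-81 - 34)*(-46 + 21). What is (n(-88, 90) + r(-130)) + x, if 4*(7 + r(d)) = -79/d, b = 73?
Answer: 2366331529/299000 ≈ 7914.1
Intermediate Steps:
Z = 2875 (Z = -115*(-25) = 2875)
r(d) = -7 - 79/(4*d) (r(d) = -7 + (-79/d)/4 = -7 - 79/(4*d))
n(O, K) = 1/2875
x = 7921 (x = (73 + 16)**2 = 89**2 = 7921)
(n(-88, 90) + r(-130)) + x = (1/2875 + (-7 - 79/4/(-130))) + 7921 = (1/2875 + (-7 - 79/4*(-1/130))) + 7921 = (1/2875 + (-7 + 79/520)) + 7921 = (1/2875 - 3561/520) + 7921 = -2047471/299000 + 7921 = 2366331529/299000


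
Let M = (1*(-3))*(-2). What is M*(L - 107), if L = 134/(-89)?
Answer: -57942/89 ≈ -651.03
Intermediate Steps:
M = 6 (M = -3*(-2) = 6)
L = -134/89 (L = 134*(-1/89) = -134/89 ≈ -1.5056)
M*(L - 107) = 6*(-134/89 - 107) = 6*(-9657/89) = -57942/89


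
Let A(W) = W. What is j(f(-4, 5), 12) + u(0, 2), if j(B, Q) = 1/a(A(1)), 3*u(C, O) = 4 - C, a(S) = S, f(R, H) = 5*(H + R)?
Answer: 7/3 ≈ 2.3333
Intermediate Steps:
f(R, H) = 5*H + 5*R
u(C, O) = 4/3 - C/3 (u(C, O) = (4 - C)/3 = 4/3 - C/3)
j(B, Q) = 1 (j(B, Q) = 1/1 = 1)
j(f(-4, 5), 12) + u(0, 2) = 1 + (4/3 - ⅓*0) = 1 + (4/3 + 0) = 1 + 4/3 = 7/3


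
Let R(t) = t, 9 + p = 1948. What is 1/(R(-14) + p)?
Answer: 1/1925 ≈ 0.00051948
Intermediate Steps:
p = 1939 (p = -9 + 1948 = 1939)
1/(R(-14) + p) = 1/(-14 + 1939) = 1/1925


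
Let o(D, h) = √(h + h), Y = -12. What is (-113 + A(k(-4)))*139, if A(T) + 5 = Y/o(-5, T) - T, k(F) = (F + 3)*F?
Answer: -16958 - 417*√2 ≈ -17548.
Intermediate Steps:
k(F) = F*(3 + F) (k(F) = (3 + F)*F = F*(3 + F))
o(D, h) = √2*√h (o(D, h) = √(2*h) = √2*√h)
A(T) = -5 - T - 6*√2/√T (A(T) = -5 + (-12*√2/(2*√T) - T) = -5 + (-6*√2/√T - T) = -5 + (-T - 6*√2/√T) = -5 - T - 6*√2/√T)
(-113 + A(k(-4)))*139 = (-113 + (-5 - (-4)*(3 - 4) - 6*√2/√(-4*(3 - 4))))*139 = (-113 + (-5 - (-4)*(-1) - 6*√2/√(-4*(-1))))*139 = (-113 + (-5 - 1*4 - 6*√2/√4))*139 = (-113 + (-5 - 4 - 6*√2*½))*139 = (-113 + (-5 - 4 - 3*√2))*139 = (-113 + (-9 - 3*√2))*139 = (-122 - 3*√2)*139 = -16958 - 417*√2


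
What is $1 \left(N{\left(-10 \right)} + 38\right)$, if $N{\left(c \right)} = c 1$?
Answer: $28$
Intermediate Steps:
$N{\left(c \right)} = c$
$1 \left(N{\left(-10 \right)} + 38\right) = 1 \left(-10 + 38\right) = 1 \cdot 28 = 28$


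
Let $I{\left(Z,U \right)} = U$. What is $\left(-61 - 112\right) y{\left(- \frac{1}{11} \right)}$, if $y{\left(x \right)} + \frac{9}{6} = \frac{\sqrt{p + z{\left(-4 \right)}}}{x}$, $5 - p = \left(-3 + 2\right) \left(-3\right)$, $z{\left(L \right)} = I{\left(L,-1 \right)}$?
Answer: $\frac{4325}{2} \approx 2162.5$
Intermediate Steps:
$z{\left(L \right)} = -1$
$p = 2$ ($p = 5 - \left(-3 + 2\right) \left(-3\right) = 5 - \left(-1\right) \left(-3\right) = 5 - 3 = 2$)
$y{\left(x \right)} = - \frac{3}{2} + \frac{1}{x}$ ($y{\left(x \right)} = - \frac{3}{2} + \frac{\sqrt{2 - 1}}{x} = - \frac{3}{2} + \frac{\sqrt{1}}{x} = - \frac{3}{2} + 1 \frac{1}{x} = - \frac{3}{2} + \frac{1}{x}$)
$\left(-61 - 112\right) y{\left(- \frac{1}{11} \right)} = \left(-61 - 112\right) \left(- \frac{3}{2} + \frac{1}{\left(-1\right) \frac{1}{11}}\right) = - 173 \left(- \frac{3}{2} + \frac{1}{\left(-1\right) \frac{1}{11}}\right) = - 173 \left(- \frac{3}{2} + \frac{1}{- \frac{1}{11}}\right) = - 173 \left(- \frac{3}{2} - 11\right) = \left(-173\right) \left(- \frac{25}{2}\right) = \frac{4325}{2}$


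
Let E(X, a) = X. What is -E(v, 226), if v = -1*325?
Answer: 325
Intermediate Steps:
v = -325
-E(v, 226) = -1*(-325) = 325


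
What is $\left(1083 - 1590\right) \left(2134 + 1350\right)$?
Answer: $-1766388$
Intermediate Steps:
$\left(1083 - 1590\right) \left(2134 + 1350\right) = \left(1083 - 1590\right) 3484 = \left(-507\right) 3484 = -1766388$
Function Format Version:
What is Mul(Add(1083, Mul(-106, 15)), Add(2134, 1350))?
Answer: -1766388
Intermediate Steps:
Mul(Add(1083, Mul(-106, 15)), Add(2134, 1350)) = Mul(Add(1083, -1590), 3484) = Mul(-507, 3484) = -1766388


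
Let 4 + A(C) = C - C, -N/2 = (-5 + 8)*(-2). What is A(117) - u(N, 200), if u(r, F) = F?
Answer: -204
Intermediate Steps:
N = 12 (N = -2*(-5 + 8)*(-2) = -6*(-2) = -2*(-6) = 12)
A(C) = -4 (A(C) = -4 + (C - C) = -4 + 0 = -4)
A(117) - u(N, 200) = -4 - 1*200 = -4 - 200 = -204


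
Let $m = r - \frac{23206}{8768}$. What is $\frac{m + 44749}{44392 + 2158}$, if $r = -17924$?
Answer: $\frac{117589197}{204075200} \approx 0.57621$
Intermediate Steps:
$m = - \frac{78590419}{4384}$ ($m = -17924 - \frac{23206}{8768} = -17924 - 23206 \cdot \frac{1}{8768} = -17924 - \frac{11603}{4384} = - \frac{78590419}{4384} \approx -17927.0$)
$\frac{m + 44749}{44392 + 2158} = \frac{- \frac{78590419}{4384} + 44749}{44392 + 2158} = \frac{117589197}{4384 \cdot 46550} = \frac{117589197}{4384} \cdot \frac{1}{46550} = \frac{117589197}{204075200}$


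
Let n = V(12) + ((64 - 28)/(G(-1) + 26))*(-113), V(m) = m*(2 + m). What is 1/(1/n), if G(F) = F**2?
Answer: 52/3 ≈ 17.333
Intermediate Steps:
n = 52/3 (n = 12*(2 + 12) + ((64 - 28)/((-1)**2 + 26))*(-113) = 12*14 + (36/(1 + 26))*(-113) = 168 + (36/27)*(-113) = 168 + (36*(1/27))*(-113) = 168 + (4/3)*(-113) = 168 - 452/3 = 52/3 ≈ 17.333)
1/(1/n) = 1/(1/(52/3)) = 1/(3/52) = 52/3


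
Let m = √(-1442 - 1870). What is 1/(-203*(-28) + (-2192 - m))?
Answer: 97/338816 + I*√23/1016448 ≈ 0.00028629 + 4.7182e-6*I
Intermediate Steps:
m = 12*I*√23 (m = √(-3312) = 12*I*√23 ≈ 57.55*I)
1/(-203*(-28) + (-2192 - m)) = 1/(-203*(-28) + (-2192 - 12*I*√23)) = 1/(5684 + (-2192 - 12*I*√23)) = 1/(3492 - 12*I*√23)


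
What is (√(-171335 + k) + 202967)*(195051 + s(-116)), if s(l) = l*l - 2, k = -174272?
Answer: 42319634335 + 208505*I*√345607 ≈ 4.232e+10 + 1.2258e+8*I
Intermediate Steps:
s(l) = -2 + l² (s(l) = l² - 2 = -2 + l²)
(√(-171335 + k) + 202967)*(195051 + s(-116)) = (√(-171335 - 174272) + 202967)*(195051 + (-2 + (-116)²)) = (√(-345607) + 202967)*(195051 + (-2 + 13456)) = (I*√345607 + 202967)*(195051 + 13454) = (202967 + I*√345607)*208505 = 42319634335 + 208505*I*√345607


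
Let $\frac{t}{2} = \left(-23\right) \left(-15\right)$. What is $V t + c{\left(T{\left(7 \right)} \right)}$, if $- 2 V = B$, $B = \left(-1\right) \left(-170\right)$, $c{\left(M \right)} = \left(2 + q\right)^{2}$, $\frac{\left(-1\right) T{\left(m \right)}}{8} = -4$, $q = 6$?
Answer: $-58586$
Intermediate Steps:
$T{\left(m \right)} = 32$ ($T{\left(m \right)} = \left(-8\right) \left(-4\right) = 32$)
$c{\left(M \right)} = 64$ ($c{\left(M \right)} = \left(2 + 6\right)^{2} = 8^{2} = 64$)
$B = 170$
$V = -85$ ($V = \left(- \frac{1}{2}\right) 170 = -85$)
$t = 690$ ($t = 2 \left(\left(-23\right) \left(-15\right)\right) = 2 \cdot 345 = 690$)
$V t + c{\left(T{\left(7 \right)} \right)} = \left(-85\right) 690 + 64 = -58650 + 64 = -58586$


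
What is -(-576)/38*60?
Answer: 17280/19 ≈ 909.47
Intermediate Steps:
-(-576)/38*60 = -96*(-3/19)*60 = (288/19)*60 = 17280/19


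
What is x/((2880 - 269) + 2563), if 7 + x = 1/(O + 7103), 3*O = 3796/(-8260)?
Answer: -308008757/227667051664 ≈ -0.0013529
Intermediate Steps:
O = -949/6195 (O = (3796/(-8260))/3 = (3796*(-1/8260))/3 = (⅓)*(-949/2065) = -949/6195 ≈ -0.15319)
x = -308008757/44002136 (x = -7 + 1/(-949/6195 + 7103) = -7 + 1/(44002136/6195) = -7 + 6195/44002136 = -308008757/44002136 ≈ -6.9999)
x/((2880 - 269) + 2563) = -308008757/(44002136*((2880 - 269) + 2563)) = -308008757/(44002136*(2611 + 2563)) = -308008757/44002136/5174 = -308008757/44002136*1/5174 = -308008757/227667051664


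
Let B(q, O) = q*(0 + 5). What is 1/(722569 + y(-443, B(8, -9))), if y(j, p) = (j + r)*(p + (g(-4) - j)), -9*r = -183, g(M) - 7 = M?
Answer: 1/517153 ≈ 1.9337e-6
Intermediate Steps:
g(M) = 7 + M
r = 61/3 (r = -⅑*(-183) = 61/3 ≈ 20.333)
B(q, O) = 5*q (B(q, O) = q*5 = 5*q)
y(j, p) = (61/3 + j)*(3 + p - j) (y(j, p) = (j + 61/3)*(p + ((7 - 4) - j)) = (61/3 + j)*(p + (3 - j)) = (61/3 + j)*(3 + p - j))
1/(722569 + y(-443, B(8, -9))) = 1/(722569 + (61 - 1*(-443)² - 52/3*(-443) + 61*(5*8)/3 - 2215*8)) = 1/(722569 + (61 - 1*196249 + 23036/3 + (61/3)*40 - 443*40)) = 1/(722569 + (61 - 196249 + 23036/3 + 2440/3 - 17720)) = 1/(722569 - 205416) = 1/517153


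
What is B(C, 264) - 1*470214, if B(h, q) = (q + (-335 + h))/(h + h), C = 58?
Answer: -54544837/116 ≈ -4.7021e+5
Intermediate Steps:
B(h, q) = (-335 + h + q)/(2*h) (B(h, q) = (-335 + h + q)/((2*h)) = (-335 + h + q)*(1/(2*h)) = (-335 + h + q)/(2*h))
B(C, 264) - 1*470214 = (½)*(-335 + 58 + 264)/58 - 1*470214 = (½)*(1/58)*(-13) - 470214 = -13/116 - 470214 = -54544837/116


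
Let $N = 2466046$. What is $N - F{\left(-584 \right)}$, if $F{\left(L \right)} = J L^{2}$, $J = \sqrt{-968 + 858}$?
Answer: $2466046 - 341056 i \sqrt{110} \approx 2.466 \cdot 10^{6} - 3.577 \cdot 10^{6} i$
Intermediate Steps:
$J = i \sqrt{110}$ ($J = \sqrt{-110} = i \sqrt{110} \approx 10.488 i$)
$F{\left(L \right)} = i \sqrt{110} L^{2}$
$N - F{\left(-584 \right)} = 2466046 - i \sqrt{110} \left(-584\right)^{2} = 2466046 - i \sqrt{110} \cdot 341056 = 2466046 - 341056 i \sqrt{110}$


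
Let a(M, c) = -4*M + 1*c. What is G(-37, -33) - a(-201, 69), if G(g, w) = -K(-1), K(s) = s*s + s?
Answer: -873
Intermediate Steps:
a(M, c) = c - 4*M (a(M, c) = -4*M + c = c - 4*M)
K(s) = s + s² (K(s) = s² + s = s + s²)
G(g, w) = 0 (G(g, w) = -(-1)*(1 - 1) = -(-1)*0 = -1*0 = 0)
G(-37, -33) - a(-201, 69) = 0 - (69 - 4*(-201)) = 0 - (69 + 804) = 0 - 1*873 = 0 - 873 = -873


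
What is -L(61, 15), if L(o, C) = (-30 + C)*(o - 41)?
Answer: 300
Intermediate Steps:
L(o, C) = (-41 + o)*(-30 + C) (L(o, C) = (-30 + C)*(-41 + o) = (-41 + o)*(-30 + C))
-L(61, 15) = -(1230 - 41*15 - 30*61 + 15*61) = -(1230 - 615 - 1830 + 915) = -1*(-300) = 300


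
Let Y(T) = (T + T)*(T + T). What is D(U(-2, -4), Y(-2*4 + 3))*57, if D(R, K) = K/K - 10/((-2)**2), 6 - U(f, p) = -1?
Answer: -171/2 ≈ -85.500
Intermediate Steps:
Y(T) = 4*T**2 (Y(T) = (2*T)*(2*T) = 4*T**2)
U(f, p) = 7 (U(f, p) = 6 - 1*(-1) = 6 + 1 = 7)
D(R, K) = -3/2 (D(R, K) = 1 - 10/4 = 1 - 10*1/4 = 1 - 5/2 = -3/2)
D(U(-2, -4), Y(-2*4 + 3))*57 = -3/2*57 = -171/2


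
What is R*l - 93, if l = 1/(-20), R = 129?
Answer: -1989/20 ≈ -99.450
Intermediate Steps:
l = -1/20 ≈ -0.050000
R*l - 93 = 129*(-1/20) - 93 = -129/20 - 93 = -1989/20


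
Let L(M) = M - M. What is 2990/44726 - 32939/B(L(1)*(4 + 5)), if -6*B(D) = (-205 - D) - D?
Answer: -4419382667/4584415 ≈ -964.00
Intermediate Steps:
L(M) = 0
B(D) = 205/6 + D/3 (B(D) = -((-205 - D) - D)/6 = -(-205 - 2*D)/6 = 205/6 + D/3)
2990/44726 - 32939/B(L(1)*(4 + 5)) = 2990/44726 - 32939/(205/6 + (0*(4 + 5))/3) = 2990*(1/44726) - 32939/(205/6 + (0*9)/3) = 1495/22363 - 32939/(205/6 + (⅓)*0) = 1495/22363 - 32939/(205/6 + 0) = 1495/22363 - 32939/205/6 = 1495/22363 - 32939*6/205 = 1495/22363 - 197634/205 = -4419382667/4584415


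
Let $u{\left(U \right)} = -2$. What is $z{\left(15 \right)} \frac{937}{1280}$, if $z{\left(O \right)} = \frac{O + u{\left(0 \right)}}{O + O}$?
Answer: $\frac{12181}{38400} \approx 0.31721$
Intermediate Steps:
$z{\left(O \right)} = \frac{-2 + O}{2 O}$ ($z{\left(O \right)} = \frac{O - 2}{O + O} = \frac{-2 + O}{2 O}$)
$z{\left(15 \right)} \frac{937}{1280} = \frac{-2 + 15}{2 \cdot 15} \cdot \frac{937}{1280} = \frac{1}{2} \cdot \frac{1}{15} \cdot 13 \cdot 937 \cdot \frac{1}{1280} = \frac{13}{30} \cdot \frac{937}{1280} = \frac{12181}{38400}$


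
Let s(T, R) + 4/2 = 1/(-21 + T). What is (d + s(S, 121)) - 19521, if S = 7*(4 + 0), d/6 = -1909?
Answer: -216838/7 ≈ -30977.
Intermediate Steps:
d = -11454 (d = 6*(-1909) = -11454)
S = 28 (S = 7*4 = 28)
s(T, R) = -2 + 1/(-21 + T)
(d + s(S, 121)) - 19521 = (-11454 + (43 - 2*28)/(-21 + 28)) - 19521 = (-11454 + (43 - 56)/7) - 19521 = (-11454 + (⅐)*(-13)) - 19521 = (-11454 - 13/7) - 19521 = -80191/7 - 19521 = -216838/7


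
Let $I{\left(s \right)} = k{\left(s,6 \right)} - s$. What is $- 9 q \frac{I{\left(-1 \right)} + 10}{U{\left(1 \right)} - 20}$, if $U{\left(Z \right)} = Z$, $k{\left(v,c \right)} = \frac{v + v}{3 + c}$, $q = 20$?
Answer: $\frac{1940}{19} \approx 102.11$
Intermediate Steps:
$k{\left(v,c \right)} = \frac{2 v}{3 + c}$
$I{\left(s \right)} = - \frac{7 s}{9}$ ($I{\left(s \right)} = \frac{2 s}{3 + 6} - s = \frac{2 s}{9} - s = - \frac{7 s}{9}$)
$- 9 q \frac{I{\left(-1 \right)} + 10}{U{\left(1 \right)} - 20} = \left(-9\right) 20 \frac{\left(- \frac{7}{9}\right) \left(-1\right) + 10}{1 - 20} = - 180 \frac{\frac{7}{9} + 10}{-19} = - 180 \cdot \frac{97}{9} \left(- \frac{1}{19}\right) = \left(-180\right) \left(- \frac{97}{171}\right) = \frac{1940}{19}$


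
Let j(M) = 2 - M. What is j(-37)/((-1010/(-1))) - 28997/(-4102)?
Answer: 7361737/1035755 ≈ 7.1076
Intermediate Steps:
j(-37)/((-1010/(-1))) - 28997/(-4102) = (2 - 1*(-37))/((-1010/(-1))) - 28997/(-4102) = (2 + 37)/((-1010*(-1))) - 28997*(-1/4102) = 39/1010 + 28997/4102 = 7361737/1035755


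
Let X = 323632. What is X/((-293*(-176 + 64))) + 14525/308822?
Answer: 21420933/2161754 ≈ 9.9091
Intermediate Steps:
X/((-293*(-176 + 64))) + 14525/308822 = 323632/((-293*(-176 + 64))) + 14525/308822 = 323632/((-293*(-112))) + 14525*(1/308822) = 323632/32816 + 14525/308822 = 323632*(1/32816) + 14525/308822 = 20227/2051 + 14525/308822 = 21420933/2161754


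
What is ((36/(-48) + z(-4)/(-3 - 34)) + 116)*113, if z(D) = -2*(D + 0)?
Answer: 1923825/148 ≈ 12999.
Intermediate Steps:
z(D) = -2*D
((36/(-48) + z(-4)/(-3 - 34)) + 116)*113 = ((36/(-48) + (-2*(-4))/(-3 - 34)) + 116)*113 = ((36*(-1/48) + 8/(-37)) + 116)*113 = ((-3/4 + 8*(-1/37)) + 116)*113 = ((-3/4 - 8/37) + 116)*113 = (-143/148 + 116)*113 = (17025/148)*113 = 1923825/148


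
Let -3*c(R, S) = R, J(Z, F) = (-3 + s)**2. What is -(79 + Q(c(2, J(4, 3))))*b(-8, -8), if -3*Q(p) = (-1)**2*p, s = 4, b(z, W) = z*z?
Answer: -45632/9 ≈ -5070.2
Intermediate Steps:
b(z, W) = z**2
J(Z, F) = 1 (J(Z, F) = (-3 + 4)**2 = 1**2 = 1)
c(R, S) = -R/3
Q(p) = -p/3 (Q(p) = -(-1)**2*p/3 = -p/3)
-(79 + Q(c(2, J(4, 3))))*b(-8, -8) = -(79 - (-1)*2/9)*(-8)**2 = -(79 - 1/3*(-2/3))*64 = -(79 + 2/9)*64 = -713*64/9 = -1*45632/9 = -45632/9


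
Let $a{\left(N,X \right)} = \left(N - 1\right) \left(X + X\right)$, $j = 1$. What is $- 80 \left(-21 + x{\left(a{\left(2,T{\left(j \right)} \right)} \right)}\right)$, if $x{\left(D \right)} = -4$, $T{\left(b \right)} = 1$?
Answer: $2000$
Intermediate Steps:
$a{\left(N,X \right)} = 2 X \left(-1 + N\right)$ ($a{\left(N,X \right)} = \left(-1 + N\right) 2 X = 2 X \left(-1 + N\right)$)
$- 80 \left(-21 + x{\left(a{\left(2,T{\left(j \right)} \right)} \right)}\right) = - 80 \left(-21 - 4\right) = \left(-80\right) \left(-25\right) = 2000$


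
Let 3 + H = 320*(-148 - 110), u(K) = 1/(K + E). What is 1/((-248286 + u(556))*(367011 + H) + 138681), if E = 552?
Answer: -277/19562935861707 ≈ -1.4159e-11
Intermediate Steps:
u(K) = 1/(552 + K) (u(K) = 1/(K + 552) = 1/(552 + K))
H = -82563 (H = -3 + 320*(-148 - 110) = -3 + 320*(-258) = -3 - 82560 = -82563)
1/((-248286 + u(556))*(367011 + H) + 138681) = 1/((-248286 + 1/(552 + 556))*(367011 - 82563) + 138681) = 1/((-248286 + 1/1108)*284448 + 138681) = 1/(-275100887/1108*284448 + 138681) = 1/(-19562974276344/277 + 138681) = 1/(-19562935861707/277) = -277/19562935861707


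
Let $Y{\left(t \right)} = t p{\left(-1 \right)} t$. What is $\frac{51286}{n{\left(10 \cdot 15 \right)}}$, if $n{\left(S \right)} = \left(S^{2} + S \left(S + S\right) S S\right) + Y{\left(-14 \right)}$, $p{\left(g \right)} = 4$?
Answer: $\frac{25643}{506261642} \approx 5.0652 \cdot 10^{-5}$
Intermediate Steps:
$Y{\left(t \right)} = 4 t^{2}$ ($Y{\left(t \right)} = t 4 t = 4 t t = 4 t^{2}$)
$n{\left(S \right)} = 784 + S^{2} + 2 S^{4}$ ($n{\left(S \right)} = \left(S^{2} + S \left(S + S\right) S S\right) + 4 \left(-14\right)^{2} = \left(S^{2} + S 2 S S S\right) + 4 \cdot 196 = \left(S^{2} + 2 S^{2} S S\right) + 784 = \left(S^{2} + 2 S^{3} S\right) + 784 = \left(S^{2} + 2 S^{4}\right) + 784 = 784 + S^{2} + 2 S^{4}$)
$\frac{51286}{n{\left(10 \cdot 15 \right)}} = \frac{51286}{784 + \left(10 \cdot 15\right)^{2} + 2 \left(10 \cdot 15\right)^{4}} = \frac{51286}{784 + 150^{2} + 2 \cdot 150^{4}} = \frac{51286}{784 + 22500 + 2 \cdot 506250000} = \frac{51286}{784 + 22500 + 1012500000} = \frac{51286}{1012523284} = 51286 \cdot \frac{1}{1012523284} = \frac{25643}{506261642}$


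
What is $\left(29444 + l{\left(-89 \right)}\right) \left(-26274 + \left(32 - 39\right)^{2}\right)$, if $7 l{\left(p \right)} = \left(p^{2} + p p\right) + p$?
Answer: $- \frac{5818304725}{7} \approx -8.3119 \cdot 10^{8}$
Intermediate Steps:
$l{\left(p \right)} = \frac{p}{7} + \frac{2 p^{2}}{7}$ ($l{\left(p \right)} = \frac{\left(p^{2} + p p\right) + p}{7} = \frac{\left(p^{2} + p^{2}\right) + p}{7} = \frac{2 p^{2} + p}{7} = \frac{p + 2 p^{2}}{7} = \frac{p}{7} + \frac{2 p^{2}}{7}$)
$\left(29444 + l{\left(-89 \right)}\right) \left(-26274 + \left(32 - 39\right)^{2}\right) = \left(29444 + \frac{1}{7} \left(-89\right) \left(1 + 2 \left(-89\right)\right)\right) \left(-26274 + \left(32 - 39\right)^{2}\right) = \left(29444 + \frac{1}{7} \left(-89\right) \left(1 - 178\right)\right) \left(-26274 + \left(-7\right)^{2}\right) = \left(29444 + \frac{1}{7} \left(-89\right) \left(-177\right)\right) \left(-26274 + 49\right) = \left(29444 + \frac{15753}{7}\right) \left(-26225\right) = \frac{221861}{7} \left(-26225\right) = - \frac{5818304725}{7}$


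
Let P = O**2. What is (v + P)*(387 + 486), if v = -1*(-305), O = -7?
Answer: 309042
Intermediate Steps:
P = 49 (P = (-7)**2 = 49)
v = 305
(v + P)*(387 + 486) = (305 + 49)*(387 + 486) = 354*873 = 309042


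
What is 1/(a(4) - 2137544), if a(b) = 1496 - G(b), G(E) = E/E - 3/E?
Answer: -4/8544193 ≈ -4.6815e-7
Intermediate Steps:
G(E) = 1 - 3/E
a(b) = 1496 - (-3 + b)/b
1/(a(4) - 2137544) = 1/((1495 + 3/4) - 2137544) = 1/((1495 + 3*(¼)) - 2137544) = 1/((1495 + ¾) - 2137544) = 1/(5983/4 - 2137544) = 1/(-8544193/4) = -4/8544193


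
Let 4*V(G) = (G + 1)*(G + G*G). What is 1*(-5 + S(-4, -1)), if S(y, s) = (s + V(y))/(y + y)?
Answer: -15/4 ≈ -3.7500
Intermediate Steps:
V(G) = (1 + G)*(G + G²)/4 (V(G) = ((G + 1)*(G + G*G))/4 = ((1 + G)*(G + G²))/4 = (1 + G)*(G + G²)/4)
S(y, s) = (s + y*(1 + y² + 2*y)/4)/(2*y) (S(y, s) = (s + y*(1 + y² + 2*y)/4)/(y + y) = (s + y*(1 + y² + 2*y)/4)/((2*y)) = (s + y*(1 + y² + 2*y)/4)*(1/(2*y)) = (s + y*(1 + y² + 2*y)/4)/(2*y))
1*(-5 + S(-4, -1)) = 1*(-5 + (⅛)*(4*(-1) - 4*(1 + (-4)² + 2*(-4)))/(-4)) = 1*(-5 + (⅛)*(-¼)*(-4 - 4*(1 + 16 - 8))) = 1*(-5 + (⅛)*(-¼)*(-4 - 4*9)) = 1*(-5 + (⅛)*(-¼)*(-4 - 36)) = 1*(-5 + (⅛)*(-¼)*(-40)) = 1*(-5 + 5/4) = 1*(-15/4) = -15/4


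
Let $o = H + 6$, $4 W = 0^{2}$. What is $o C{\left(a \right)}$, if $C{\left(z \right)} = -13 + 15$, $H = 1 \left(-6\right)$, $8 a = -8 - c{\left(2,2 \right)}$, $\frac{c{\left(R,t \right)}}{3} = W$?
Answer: $0$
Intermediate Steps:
$W = 0$ ($W = \frac{0^{2}}{4} = \frac{1}{4} \cdot 0 = 0$)
$c{\left(R,t \right)} = 0$ ($c{\left(R,t \right)} = 3 \cdot 0 = 0$)
$a = -1$ ($a = \frac{-8 - 0}{8} = \frac{-8 + 0}{8} = \frac{1}{8} \left(-8\right) = -1$)
$H = -6$
$C{\left(z \right)} = 2$
$o = 0$ ($o = -6 + 6 = 0$)
$o C{\left(a \right)} = 0 \cdot 2 = 0$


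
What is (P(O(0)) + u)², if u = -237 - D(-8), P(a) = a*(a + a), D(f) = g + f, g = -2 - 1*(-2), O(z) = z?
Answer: 52441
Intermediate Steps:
g = 0 (g = -2 + 2 = 0)
D(f) = f (D(f) = 0 + f = f)
P(a) = 2*a² (P(a) = a*(2*a) = 2*a²)
u = -229 (u = -237 - 1*(-8) = -237 + 8 = -229)
(P(O(0)) + u)² = (2*0² - 229)² = (2*0 - 229)² = (0 - 229)² = (-229)² = 52441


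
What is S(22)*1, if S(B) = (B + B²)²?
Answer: 256036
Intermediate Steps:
S(22)*1 = (22²*(1 + 22)²)*1 = (484*23²)*1 = (484*529)*1 = 256036*1 = 256036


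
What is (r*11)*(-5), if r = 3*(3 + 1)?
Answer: -660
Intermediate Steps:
r = 12 (r = 3*4 = 12)
(r*11)*(-5) = (12*11)*(-5) = 132*(-5) = -660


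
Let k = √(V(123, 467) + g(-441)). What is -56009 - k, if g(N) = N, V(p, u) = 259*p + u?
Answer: -56009 - √31883 ≈ -56188.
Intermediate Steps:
V(p, u) = u + 259*p
k = √31883 (k = √((467 + 259*123) - 441) = √((467 + 31857) - 441) = √(32324 - 441) = √31883 ≈ 178.56)
-56009 - k = -56009 - √31883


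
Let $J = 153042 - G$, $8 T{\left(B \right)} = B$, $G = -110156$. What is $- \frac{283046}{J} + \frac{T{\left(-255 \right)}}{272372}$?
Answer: $- \frac{308408778193}{286751062624} \approx -1.0755$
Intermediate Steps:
$T{\left(B \right)} = \frac{B}{8}$
$J = 263198$ ($J = 153042 - -110156 = 153042 + 110156 = 263198$)
$- \frac{283046}{J} + \frac{T{\left(-255 \right)}}{272372} = - \frac{283046}{263198} + \frac{\frac{1}{8} \left(-255\right)}{272372} = \left(-283046\right) \frac{1}{263198} - \frac{255}{2178976} = - \frac{141523}{131599} - \frac{255}{2178976} = - \frac{308408778193}{286751062624}$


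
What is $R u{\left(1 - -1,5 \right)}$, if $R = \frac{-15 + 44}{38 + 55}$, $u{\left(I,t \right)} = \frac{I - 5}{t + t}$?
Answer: $- \frac{29}{310} \approx -0.093548$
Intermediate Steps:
$u{\left(I,t \right)} = \frac{-5 + I}{2 t}$
$R = \frac{29}{93} \approx 0.31183$
$R u{\left(1 - -1,5 \right)} = \frac{29 \frac{-5 + \left(1 - -1\right)}{2 \cdot 5}}{93} = \frac{29 \cdot \frac{1}{2} \cdot \frac{1}{5} \left(-5 + \left(1 + 1\right)\right)}{93} = \frac{29 \cdot \frac{1}{2} \cdot \frac{1}{5} \left(-5 + 2\right)}{93} = \frac{29 \cdot \frac{1}{2} \cdot \frac{1}{5} \left(-3\right)}{93} = \frac{29}{93} \left(- \frac{3}{10}\right) = - \frac{29}{310}$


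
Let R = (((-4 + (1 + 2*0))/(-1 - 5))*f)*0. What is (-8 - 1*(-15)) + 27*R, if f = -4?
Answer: 7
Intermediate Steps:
R = 0 (R = (((-4 + (1 + 2*0))/(-1 - 5))*(-4))*0 = (((-4 + (1 + 0))/(-6))*(-4))*0 = (((-4 + 1)*(-⅙))*(-4))*0 = (-3*(-⅙)*(-4))*0 = ((½)*(-4))*0 = -2*0 = 0)
(-8 - 1*(-15)) + 27*R = (-8 - 1*(-15)) + 27*0 = (-8 + 15) + 0 = 7 + 0 = 7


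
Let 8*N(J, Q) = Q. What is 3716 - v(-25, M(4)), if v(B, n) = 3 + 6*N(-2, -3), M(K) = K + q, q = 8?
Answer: 14861/4 ≈ 3715.3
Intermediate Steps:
N(J, Q) = Q/8
M(K) = 8 + K (M(K) = K + 8 = 8 + K)
v(B, n) = ¾ (v(B, n) = 3 + 6*((⅛)*(-3)) = 3 + 6*(-3/8) = 3 - 9/4 = ¾)
3716 - v(-25, M(4)) = 3716 - 1*¾ = 3716 - ¾ = 14861/4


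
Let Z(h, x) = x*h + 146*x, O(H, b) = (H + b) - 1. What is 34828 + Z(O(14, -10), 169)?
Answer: 60009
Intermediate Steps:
O(H, b) = -1 + H + b
Z(h, x) = 146*x + h*x (Z(h, x) = h*x + 146*x = 146*x + h*x)
34828 + Z(O(14, -10), 169) = 34828 + 169*(146 + (-1 + 14 - 10)) = 34828 + 169*(146 + 3) = 34828 + 169*149 = 34828 + 25181 = 60009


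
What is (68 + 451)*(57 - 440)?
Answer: -198777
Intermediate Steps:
(68 + 451)*(57 - 440) = 519*(-383) = -198777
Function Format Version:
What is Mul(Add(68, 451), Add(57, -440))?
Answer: -198777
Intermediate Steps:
Mul(Add(68, 451), Add(57, -440)) = Mul(519, -383) = -198777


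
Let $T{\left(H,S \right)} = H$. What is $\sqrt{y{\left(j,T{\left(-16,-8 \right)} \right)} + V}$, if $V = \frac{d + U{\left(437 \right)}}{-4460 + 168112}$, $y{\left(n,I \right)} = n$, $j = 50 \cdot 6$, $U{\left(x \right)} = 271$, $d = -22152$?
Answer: $\frac{\sqrt{2007753065447}}{81826} \approx 17.317$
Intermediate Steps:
$j = 300$
$V = - \frac{21881}{163652}$ ($V = \frac{-22152 + 271}{-4460 + 168112} = - \frac{21881}{163652} \approx -0.1337$)
$\sqrt{y{\left(j,T{\left(-16,-8 \right)} \right)} + V} = \sqrt{300 - \frac{21881}{163652}} = \sqrt{\frac{49073719}{163652}} = \frac{\sqrt{2007753065447}}{81826}$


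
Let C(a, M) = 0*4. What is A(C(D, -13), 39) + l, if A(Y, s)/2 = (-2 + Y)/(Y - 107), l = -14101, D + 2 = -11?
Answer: -1508803/107 ≈ -14101.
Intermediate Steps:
D = -13 (D = -2 - 11 = -13)
C(a, M) = 0
A(Y, s) = 2*(-2 + Y)/(-107 + Y) (A(Y, s) = 2*((-2 + Y)/(Y - 107)) = 2*((-2 + Y)/(-107 + Y)) = 2*(-2 + Y)/(-107 + Y))
A(C(D, -13), 39) + l = 2*(-2 + 0)/(-107 + 0) - 14101 = 2*(-2)/(-107) - 14101 = 2*(-1/107)*(-2) - 14101 = 4/107 - 14101 = -1508803/107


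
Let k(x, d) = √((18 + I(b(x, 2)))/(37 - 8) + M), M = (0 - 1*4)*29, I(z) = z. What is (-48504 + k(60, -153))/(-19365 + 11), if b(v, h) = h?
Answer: 24252/9677 - 2*I*√6061/280633 ≈ 2.5061 - 0.00055483*I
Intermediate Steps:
M = -116 (M = (0 - 4)*29 = -4*29 = -116)
k(x, d) = 4*I*√6061/29 (k(x, d) = √((18 + 2)/(37 - 8) - 116) = √(20/29 - 116) = √(-3344/29) = 4*I*√6061/29)
(-48504 + k(60, -153))/(-19365 + 11) = (-48504 + 4*I*√6061/29)/(-19365 + 11) = (-48504 + 4*I*√6061/29)/(-19354) = (-48504 + 4*I*√6061/29)*(-1/19354) = 24252/9677 - 2*I*√6061/280633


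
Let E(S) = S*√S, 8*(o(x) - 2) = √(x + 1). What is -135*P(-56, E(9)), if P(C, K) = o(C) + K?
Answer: -3915 - 135*I*√55/8 ≈ -3915.0 - 125.15*I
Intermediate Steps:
o(x) = 2 + √(1 + x)/8 (o(x) = 2 + √(x + 1)/8 = 2 + √(1 + x)/8)
E(S) = S^(3/2)
P(C, K) = 2 + K + √(1 + C)/8 (P(C, K) = (2 + √(1 + C)/8) + K = 2 + K + √(1 + C)/8)
-135*P(-56, E(9)) = -135*(2 + 9^(3/2) + √(1 - 56)/8) = -135*(2 + 27 + √(-55)/8) = -135*(2 + 27 + (I*√55)/8) = -135*(2 + 27 + I*√55/8) = -135*(29 + I*√55/8) = -3915 - 135*I*√55/8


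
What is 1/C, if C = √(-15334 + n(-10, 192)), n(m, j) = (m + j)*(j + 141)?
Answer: √11318/22636 ≈ 0.0046999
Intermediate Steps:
n(m, j) = (141 + j)*(j + m) (n(m, j) = (j + m)*(141 + j) = (141 + j)*(j + m))
C = 2*√11318 (C = √(-15334 + (192² + 141*192 + 141*(-10) + 192*(-10))) = √(-15334 + (36864 + 27072 - 1410 - 1920)) = √(-15334 + 60606) = √45272 = 2*√11318 ≈ 212.77)
1/C = 1/(2*√11318) = √11318/22636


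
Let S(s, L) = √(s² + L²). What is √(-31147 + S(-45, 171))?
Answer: √(-31147 + 9*√386) ≈ 175.98*I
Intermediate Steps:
S(s, L) = √(L² + s²)
√(-31147 + S(-45, 171)) = √(-31147 + √(171² + (-45)²)) = √(-31147 + √(29241 + 2025)) = √(-31147 + √31266) = √(-31147 + 9*√386)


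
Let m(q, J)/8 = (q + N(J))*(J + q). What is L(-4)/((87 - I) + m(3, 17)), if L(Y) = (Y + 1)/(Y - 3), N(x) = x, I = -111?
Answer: 3/23786 ≈ 0.00012612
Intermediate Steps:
m(q, J) = 8*(J + q)² (m(q, J) = 8*((q + J)*(J + q)) = 8*((J + q)*(J + q)) = 8*(J + q)²)
L(Y) = (1 + Y)/(-3 + Y)
L(-4)/((87 - I) + m(3, 17)) = ((1 - 4)/(-3 - 4))/((87 - 1*(-111)) + (8*17² + 8*3² + 16*17*3)) = (-3/(-7))/((87 + 111) + (8*289 + 8*9 + 816)) = (-⅐*(-3))/(198 + (2312 + 72 + 816)) = 3/(7*(198 + 3200)) = (3/7)/3398 = (3/7)*(1/3398) = 3/23786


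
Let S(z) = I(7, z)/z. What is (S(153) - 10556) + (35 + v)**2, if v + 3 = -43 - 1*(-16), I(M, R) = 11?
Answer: -1611232/153 ≈ -10531.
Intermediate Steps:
S(z) = 11/z
v = -30 (v = -3 + (-43 - 1*(-16)) = -3 + (-43 + 16) = -3 - 27 = -30)
(S(153) - 10556) + (35 + v)**2 = (11/153 - 10556) + (35 - 30)**2 = (11*(1/153) - 10556) + 5**2 = (11/153 - 10556) + 25 = -1615057/153 + 25 = -1611232/153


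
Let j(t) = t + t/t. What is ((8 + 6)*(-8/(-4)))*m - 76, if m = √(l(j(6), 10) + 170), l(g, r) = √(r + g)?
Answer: -76 + 28*√(170 + √17) ≈ 293.48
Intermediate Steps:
j(t) = 1 + t (j(t) = t + 1 = 1 + t)
l(g, r) = √(g + r)
m = √(170 + √17) (m = √(√((1 + 6) + 10) + 170) = √(√(7 + 10) + 170) = √(√17 + 170) = √(170 + √17) ≈ 13.196)
((8 + 6)*(-8/(-4)))*m - 76 = ((8 + 6)*(-8/(-4)))*√(170 + √17) - 76 = (14*(-8*(-¼)))*√(170 + √17) - 76 = (14*2)*√(170 + √17) - 76 = 28*√(170 + √17) - 76 = -76 + 28*√(170 + √17)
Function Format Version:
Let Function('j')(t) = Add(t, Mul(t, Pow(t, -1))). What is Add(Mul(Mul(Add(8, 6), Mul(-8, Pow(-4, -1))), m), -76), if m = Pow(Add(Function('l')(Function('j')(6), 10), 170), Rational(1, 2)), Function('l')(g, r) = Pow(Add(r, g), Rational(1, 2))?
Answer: Add(-76, Mul(28, Pow(Add(170, Pow(17, Rational(1, 2))), Rational(1, 2)))) ≈ 293.48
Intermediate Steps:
Function('j')(t) = Add(1, t) (Function('j')(t) = Add(t, 1) = Add(1, t))
Function('l')(g, r) = Pow(Add(g, r), Rational(1, 2))
m = Pow(Add(170, Pow(17, Rational(1, 2))), Rational(1, 2)) (m = Pow(Add(Pow(Add(Add(1, 6), 10), Rational(1, 2)), 170), Rational(1, 2)) = Pow(Add(Pow(Add(7, 10), Rational(1, 2)), 170), Rational(1, 2)) = Pow(Add(Pow(17, Rational(1, 2)), 170), Rational(1, 2)) = Pow(Add(170, Pow(17, Rational(1, 2))), Rational(1, 2)) ≈ 13.196)
Add(Mul(Mul(Add(8, 6), Mul(-8, Pow(-4, -1))), m), -76) = Add(Mul(Mul(Add(8, 6), Mul(-8, Pow(-4, -1))), Pow(Add(170, Pow(17, Rational(1, 2))), Rational(1, 2))), -76) = Add(Mul(Mul(14, Mul(-8, Rational(-1, 4))), Pow(Add(170, Pow(17, Rational(1, 2))), Rational(1, 2))), -76) = Add(Mul(Mul(14, 2), Pow(Add(170, Pow(17, Rational(1, 2))), Rational(1, 2))), -76) = Add(Mul(28, Pow(Add(170, Pow(17, Rational(1, 2))), Rational(1, 2))), -76) = Add(-76, Mul(28, Pow(Add(170, Pow(17, Rational(1, 2))), Rational(1, 2))))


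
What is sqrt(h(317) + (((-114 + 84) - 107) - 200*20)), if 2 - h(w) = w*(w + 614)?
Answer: I*sqrt(299262) ≈ 547.05*I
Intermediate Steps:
h(w) = 2 - w*(614 + w) (h(w) = 2 - w*(w + 614) = 2 - w*(614 + w))
sqrt(h(317) + (((-114 + 84) - 107) - 200*20)) = sqrt((2 - 1*317**2 - 614*317) + (((-114 + 84) - 107) - 200*20)) = sqrt((2 - 1*100489 - 194638) + ((-30 - 107) - 4000)) = sqrt((2 - 100489 - 194638) + (-137 - 4000)) = sqrt(-295125 - 4137) = sqrt(-299262) = I*sqrt(299262)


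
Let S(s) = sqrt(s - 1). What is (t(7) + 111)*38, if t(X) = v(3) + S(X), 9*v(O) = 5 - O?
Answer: 38038/9 + 38*sqrt(6) ≈ 4319.5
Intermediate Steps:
v(O) = 5/9 - O/9 (v(O) = (5 - O)/9 = 5/9 - O/9)
S(s) = sqrt(-1 + s)
t(X) = 2/9 + sqrt(-1 + X) (t(X) = (5/9 - 1/9*3) + sqrt(-1 + X) = (5/9 - 1/3) + sqrt(-1 + X) = 2/9 + sqrt(-1 + X))
(t(7) + 111)*38 = ((2/9 + sqrt(-1 + 7)) + 111)*38 = ((2/9 + sqrt(6)) + 111)*38 = (1001/9 + sqrt(6))*38 = 38038/9 + 38*sqrt(6)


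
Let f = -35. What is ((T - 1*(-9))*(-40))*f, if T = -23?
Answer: -19600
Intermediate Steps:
((T - 1*(-9))*(-40))*f = ((-23 - 1*(-9))*(-40))*(-35) = ((-23 + 9)*(-40))*(-35) = -14*(-40)*(-35) = 560*(-35) = -19600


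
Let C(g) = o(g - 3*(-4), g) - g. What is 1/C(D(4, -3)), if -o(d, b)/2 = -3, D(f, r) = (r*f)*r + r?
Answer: -1/27 ≈ -0.037037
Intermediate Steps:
D(f, r) = r + f*r² (D(f, r) = (f*r)*r + r = f*r² + r = r + f*r²)
o(d, b) = 6 (o(d, b) = -2*(-3) = 6)
C(g) = 6 - g
1/C(D(4, -3)) = 1/(6 - (-3)*(1 + 4*(-3))) = 1/(6 - (-3)*(1 - 12)) = 1/(6 - (-3)*(-11)) = 1/(6 - 1*33) = 1/(6 - 33) = 1/(-27) = -1/27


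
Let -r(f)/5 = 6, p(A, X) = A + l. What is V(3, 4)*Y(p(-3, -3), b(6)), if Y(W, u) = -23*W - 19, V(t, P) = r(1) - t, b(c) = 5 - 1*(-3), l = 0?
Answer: -1650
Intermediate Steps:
p(A, X) = A (p(A, X) = A + 0 = A)
r(f) = -30 (r(f) = -5*6 = -30)
b(c) = 8 (b(c) = 5 + 3 = 8)
V(t, P) = -30 - t
Y(W, u) = -19 - 23*W
V(3, 4)*Y(p(-3, -3), b(6)) = (-30 - 1*3)*(-19 - 23*(-3)) = (-30 - 3)*(-19 + 69) = -33*50 = -1650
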